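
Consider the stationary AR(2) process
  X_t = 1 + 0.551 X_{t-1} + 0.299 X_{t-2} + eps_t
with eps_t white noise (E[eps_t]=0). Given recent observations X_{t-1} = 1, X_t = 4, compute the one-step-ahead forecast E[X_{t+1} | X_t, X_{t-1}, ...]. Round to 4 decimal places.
E[X_{t+1} \mid \mathcal F_t] = 3.5030

For an AR(p) model X_t = c + sum_i phi_i X_{t-i} + eps_t, the
one-step-ahead conditional mean is
  E[X_{t+1} | X_t, ...] = c + sum_i phi_i X_{t+1-i}.
Substitute known values:
  E[X_{t+1} | ...] = 1 + (0.551) * (4) + (0.299) * (1)
                   = 3.5030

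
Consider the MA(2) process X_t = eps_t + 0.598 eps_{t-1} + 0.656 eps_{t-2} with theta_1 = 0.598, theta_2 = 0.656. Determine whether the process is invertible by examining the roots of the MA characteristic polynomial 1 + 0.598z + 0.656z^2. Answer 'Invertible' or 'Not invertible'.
\text{Invertible}

The MA(q) characteristic polynomial is P(z) = 1 + 0.598z + 0.656z^2.
Invertibility requires all roots to lie outside the unit circle, i.e. |z| > 1 for every root.
Set 1 + (0.598) z + (0.656) z^2 = 0, i.e. a z^2 + b z + c = 0 with a = 0.656, b = 0.598, c = 1.
Discriminant D = b^2 - 4ac = (0.598)^2 - 4*(0.656)*1 = 0.357604 - (2.624) = -2.266396.
D < 0, so the roots are the complex-conjugate pair z = (-b +/- i sqrt(-D)) / (2a) = -0.4558 +/- 1.1475i.
For a conjugate pair |z|^2 = z * conj(z) = (product of roots) = c/a = 1/(0.656) = 1.52439, so |z| = sqrt(1.52439) = 1.2347 for both roots.
Moduli of all roots: 1.2347, 1.2347.
All moduli strictly greater than 1? Yes.
Verdict: Invertible.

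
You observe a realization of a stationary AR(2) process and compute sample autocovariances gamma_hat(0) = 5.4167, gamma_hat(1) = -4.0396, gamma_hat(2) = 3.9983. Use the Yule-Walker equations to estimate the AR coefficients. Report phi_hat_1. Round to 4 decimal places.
\hat\phi_{1} = -0.4400

The Yule-Walker equations for an AR(p) process read, in matrix form,
  Gamma_p phi = r_p,   with   (Gamma_p)_{ij} = gamma(|i - j|),
                       (r_p)_i = gamma(i),   i,j = 1..p.
Substitute the sample gammas (Toeplitz matrix and right-hand side of size 2):
  Gamma_p = [[5.4167, -4.0396], [-4.0396, 5.4167]]
  r_p     = [-4.0396, 3.9983]
Written out:
  5.4167 phi_1 - 4.0396 phi_2 = -4.0396
  -4.0396 phi_1 + 5.4167 phi_2 = 3.9983
Solve by Cramer's rule:
  det = gamma(0)^2 - gamma(1)^2 = (5.4167)^2 - (-4.0396)^2 = 29.34063889 - 16.31836816 = 13.02227073
  phi_hat_1 = [gamma(1) gamma(0) - gamma(1) gamma(2)] / det = [(-4.0396)(5.4167) - (-4.0396)(3.9983)] / 13.02227073 = -5.72976864 / 13.02227073 = -0.44
  phi_hat_2 = [gamma(0) gamma(2) - gamma(1)^2] / det = [(5.4167)(3.9983) - (-4.0396)^2] / 13.02227073 = 5.33922345 / 13.02227073 = 0.41
So phi_hat = [-0.4400, 0.4100].
Therefore phi_hat_1 = -0.4400.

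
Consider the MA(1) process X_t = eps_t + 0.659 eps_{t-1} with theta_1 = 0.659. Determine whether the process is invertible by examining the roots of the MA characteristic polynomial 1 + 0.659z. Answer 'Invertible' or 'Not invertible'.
\text{Invertible}

The MA(q) characteristic polynomial is P(z) = 1 + 0.659z.
Invertibility requires all roots to lie outside the unit circle, i.e. |z| > 1 for every root.
This is linear in z: 1 + (0.659) z = 0  =>  z = -1/(0.659) = -1.517451,  |z| = 1.517451.
Moduli of all roots: 1.5175.
All moduli strictly greater than 1? Yes.
Verdict: Invertible.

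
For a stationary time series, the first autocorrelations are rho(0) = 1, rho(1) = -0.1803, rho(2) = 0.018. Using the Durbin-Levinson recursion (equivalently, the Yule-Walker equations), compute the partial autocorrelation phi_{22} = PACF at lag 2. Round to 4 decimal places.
\phi_{22} = -0.0150

The PACF at lag k is phi_{kk}, the last component of the solution
to the Yule-Walker system G_k phi = r_k where
  (G_k)_{ij} = rho(|i - j|), (r_k)_i = rho(i), i,j = 1..k.
Equivalently, Durbin-Levinson gives phi_{kk} iteratively:
  phi_{11} = rho(1)
  phi_{kk} = [rho(k) - sum_{j=1..k-1} phi_{k-1,j} rho(k-j)]
            / [1 - sum_{j=1..k-1} phi_{k-1,j} rho(j)],
  phi_{k,j} = phi_{k-1,j} - phi_{kk} phi_{k-1,k-j},  j = 1..k-1.
Step k = 1:
  phi_11 = rho(1) = -0.1803.
Step k = 2:
  phi_22 = [rho(2) - phi_11 rho(1)] / [1 - phi_11 rho(1)] = [0.018 - (-0.1803)(-0.1803)] / [1 - (-0.1803)(-0.1803)]
         = -0.01450809 / 0.96749191 = -0.015.
Therefore phi_{22} = -0.0150.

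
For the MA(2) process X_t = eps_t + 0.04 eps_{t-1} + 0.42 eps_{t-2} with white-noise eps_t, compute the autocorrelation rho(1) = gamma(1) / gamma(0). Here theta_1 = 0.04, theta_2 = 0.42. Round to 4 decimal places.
\rho(1) = 0.0482

For an MA(q) process with theta_0 = 1, the autocovariance is
  gamma(k) = sigma^2 * sum_{i=0..q-k} theta_i * theta_{i+k},
and rho(k) = gamma(k) / gamma(0). Sigma^2 cancels.
  numerator   = (1)*(0.04) + (0.04)*(0.42) = 0.0568.
  denominator = (1)^2 + (0.04)^2 + (0.42)^2 = 1.178.
  rho(1) = 0.0568 / 1.178 = 0.0482.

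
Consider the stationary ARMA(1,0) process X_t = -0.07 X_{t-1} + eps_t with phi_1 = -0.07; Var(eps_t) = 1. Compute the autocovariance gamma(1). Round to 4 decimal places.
\gamma(1) = -0.0703

Multiply the model equation by X_{t-k} and take expectations. With theta_0 = psi_0 = 1 and psi_j the MA(infinity) weights, this gives
  gamma(k) - sum_i phi_i gamma(k-i) = c_k,
  c_k = sigma^2 * sum_{j=k..q} theta_j psi_{j-k}   (c_k = 0 for k > q),
using gamma(-m) = gamma(m).
Pure AR (q = 0): c_0 = sigma^2 = 1, c_k = 0 for k >= 1.
Equations for k = 0 and k = 1 (AR order 1):
  gamma(0) = phi_1 gamma(1) + c_0
  gamma(1) = phi_1 gamma(0) + c_1
Substituting the second into the first: gamma(0) (1 - phi_1^2) = c_0 + phi_1 c_1, so
  gamma(0) = c_0 / (1 - phi_1^2) = 1 / (1 - (-0.07)^2) = 1 / 0.9951 = 1.004924.
  gamma(1) = phi_1 gamma(0) = (-0.07)(1.004924) = -0.070345.
Therefore gamma(1) = -0.0703 (to 4 decimal places).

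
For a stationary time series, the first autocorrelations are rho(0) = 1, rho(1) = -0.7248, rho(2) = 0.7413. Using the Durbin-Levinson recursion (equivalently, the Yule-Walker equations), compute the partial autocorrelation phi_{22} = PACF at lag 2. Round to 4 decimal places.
\phi_{22} = 0.4550

The PACF at lag k is phi_{kk}, the last component of the solution
to the Yule-Walker system G_k phi = r_k where
  (G_k)_{ij} = rho(|i - j|), (r_k)_i = rho(i), i,j = 1..k.
Equivalently, Durbin-Levinson gives phi_{kk} iteratively:
  phi_{11} = rho(1)
  phi_{kk} = [rho(k) - sum_{j=1..k-1} phi_{k-1,j} rho(k-j)]
            / [1 - sum_{j=1..k-1} phi_{k-1,j} rho(j)],
  phi_{k,j} = phi_{k-1,j} - phi_{kk} phi_{k-1,k-j},  j = 1..k-1.
Step k = 1:
  phi_11 = rho(1) = -0.7248.
Step k = 2:
  phi_22 = [rho(2) - phi_11 rho(1)] / [1 - phi_11 rho(1)] = [0.7413 - (-0.7248)(-0.7248)] / [1 - (-0.7248)(-0.7248)]
         = 0.21596496 / 0.47466496 = 0.455.
Therefore phi_{22} = 0.4550.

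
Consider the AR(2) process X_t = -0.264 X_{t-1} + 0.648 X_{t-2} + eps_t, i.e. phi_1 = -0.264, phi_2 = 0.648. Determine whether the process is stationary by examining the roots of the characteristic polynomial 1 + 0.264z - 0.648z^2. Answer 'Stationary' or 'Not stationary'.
\text{Stationary}

The AR(p) characteristic polynomial is P(z) = 1 + 0.264z - 0.648z^2.
Stationarity requires all roots to lie outside the unit circle, i.e. |z| > 1 for every root.
Set 1 + (0.264) z + (-0.648) z^2 = 0, i.e. a z^2 + b z + c = 0 with a = -0.648, b = 0.264, c = 1.
Discriminant D = b^2 - 4ac = (0.264)^2 - 4*(-0.648)*1 = 0.069696 - (-2.592) = 2.661696.
D >= 0, so the roots are real: z = (-b +/- sqrt(D)) / (2a) = (-0.264 +/- 1.631471) / (-1.296).
  z_1 = (-0.264 + 1.631471) / (-1.296) = -1.0551,   |z_1| = 1.0551.
  z_2 = (-0.264 - 1.631471) / (-1.296) = 1.4626,   |z_2| = 1.4626.
Moduli of all roots: 1.0551, 1.4626.
All moduli strictly greater than 1? Yes.
Verdict: Stationary.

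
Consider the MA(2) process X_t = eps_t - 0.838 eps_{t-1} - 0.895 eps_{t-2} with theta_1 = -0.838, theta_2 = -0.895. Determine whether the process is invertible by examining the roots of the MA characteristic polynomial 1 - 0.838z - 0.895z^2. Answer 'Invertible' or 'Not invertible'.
\text{Not invertible}

The MA(q) characteristic polynomial is P(z) = 1 - 0.838z - 0.895z^2.
Invertibility requires all roots to lie outside the unit circle, i.e. |z| > 1 for every root.
Set 1 + (-0.838) z + (-0.895) z^2 = 0, i.e. a z^2 + b z + c = 0 with a = -0.895, b = -0.838, c = 1.
Discriminant D = b^2 - 4ac = (-0.838)^2 - 4*(-0.895)*1 = 0.702244 - (-3.58) = 4.282244.
D >= 0, so the roots are real: z = (-b +/- sqrt(D)) / (2a) = (0.838 +/- 2.069358) / (-1.79).
  z_1 = (0.838 + 2.069358) / (-1.79) = -1.6242,   |z_1| = 1.6242.
  z_2 = (0.838 - 2.069358) / (-1.79) = 0.6879,   |z_2| = 0.6879.
Moduli of all roots: 1.6242, 0.6879.
All moduli strictly greater than 1? No.
Verdict: Not invertible.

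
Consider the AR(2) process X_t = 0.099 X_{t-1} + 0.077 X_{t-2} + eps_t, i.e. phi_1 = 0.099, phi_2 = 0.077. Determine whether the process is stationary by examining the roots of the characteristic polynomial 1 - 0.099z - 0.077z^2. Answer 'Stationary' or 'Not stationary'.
\text{Stationary}

The AR(p) characteristic polynomial is P(z) = 1 - 0.099z - 0.077z^2.
Stationarity requires all roots to lie outside the unit circle, i.e. |z| > 1 for every root.
Set 1 + (-0.099) z + (-0.077) z^2 = 0, i.e. a z^2 + b z + c = 0 with a = -0.077, b = -0.099, c = 1.
Discriminant D = b^2 - 4ac = (-0.099)^2 - 4*(-0.077)*1 = 0.009801 - (-0.308) = 0.317801.
D >= 0, so the roots are real: z = (-b +/- sqrt(D)) / (2a) = (0.099 +/- 0.563738) / (-0.154).
  z_1 = (0.099 + 0.563738) / (-0.154) = -4.3035,   |z_1| = 4.3035.
  z_2 = (0.099 - 0.563738) / (-0.154) = 3.0178,   |z_2| = 3.0178.
Moduli of all roots: 4.3035, 3.0178.
All moduli strictly greater than 1? Yes.
Verdict: Stationary.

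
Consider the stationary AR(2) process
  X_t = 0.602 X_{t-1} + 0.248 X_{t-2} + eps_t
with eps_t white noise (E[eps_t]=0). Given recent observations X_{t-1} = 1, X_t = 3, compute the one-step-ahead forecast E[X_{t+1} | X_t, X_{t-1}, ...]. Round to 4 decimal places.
E[X_{t+1} \mid \mathcal F_t] = 2.0540

For an AR(p) model X_t = c + sum_i phi_i X_{t-i} + eps_t, the
one-step-ahead conditional mean is
  E[X_{t+1} | X_t, ...] = c + sum_i phi_i X_{t+1-i}.
Substitute known values:
  E[X_{t+1} | ...] = (0.602) * (3) + (0.248) * (1)
                   = 2.0540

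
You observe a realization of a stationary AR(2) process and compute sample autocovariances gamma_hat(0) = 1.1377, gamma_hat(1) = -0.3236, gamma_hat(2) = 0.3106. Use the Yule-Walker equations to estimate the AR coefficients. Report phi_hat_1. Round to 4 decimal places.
\hat\phi_{1} = -0.2250

The Yule-Walker equations for an AR(p) process read, in matrix form,
  Gamma_p phi = r_p,   with   (Gamma_p)_{ij} = gamma(|i - j|),
                       (r_p)_i = gamma(i),   i,j = 1..p.
Substitute the sample gammas (Toeplitz matrix and right-hand side of size 2):
  Gamma_p = [[1.1377, -0.3236], [-0.3236, 1.1377]]
  r_p     = [-0.3236, 0.3106]
Written out:
  1.1377 phi_1 - 0.3236 phi_2 = -0.3236
  -0.3236 phi_1 + 1.1377 phi_2 = 0.3106
Solve by Cramer's rule:
  det = gamma(0)^2 - gamma(1)^2 = (1.1377)^2 - (-0.3236)^2 = 1.29436129 - 0.10471696 = 1.18964433
  phi_hat_1 = [gamma(1) gamma(0) - gamma(1) gamma(2)] / det = [(-0.3236)(1.1377) - (-0.3236)(0.3106)] / 1.18964433 = -0.26764956 / 1.18964433 = -0.225
  phi_hat_2 = [gamma(0) gamma(2) - gamma(1)^2] / det = [(1.1377)(0.3106) - (-0.3236)^2] / 1.18964433 = 0.24865266 / 1.18964433 = 0.209
So phi_hat = [-0.2250, 0.2090].
Therefore phi_hat_1 = -0.2250.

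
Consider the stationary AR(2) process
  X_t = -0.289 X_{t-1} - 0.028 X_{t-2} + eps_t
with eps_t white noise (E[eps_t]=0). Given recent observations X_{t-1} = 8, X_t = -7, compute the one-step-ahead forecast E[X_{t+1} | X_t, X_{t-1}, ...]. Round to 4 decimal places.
E[X_{t+1} \mid \mathcal F_t] = 1.7990

For an AR(p) model X_t = c + sum_i phi_i X_{t-i} + eps_t, the
one-step-ahead conditional mean is
  E[X_{t+1} | X_t, ...] = c + sum_i phi_i X_{t+1-i}.
Substitute known values:
  E[X_{t+1} | ...] = (-0.289) * (-7) + (-0.028) * (8)
                   = 1.7990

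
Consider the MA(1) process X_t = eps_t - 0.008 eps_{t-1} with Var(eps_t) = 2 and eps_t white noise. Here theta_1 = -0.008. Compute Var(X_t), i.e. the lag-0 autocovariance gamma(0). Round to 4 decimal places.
\gamma(0) = 2.0001

For an MA(q) process X_t = eps_t + sum_i theta_i eps_{t-i} with
Var(eps_t) = sigma^2, the variance is
  gamma(0) = sigma^2 * (1 + sum_i theta_i^2).
  sum_i theta_i^2 = (-0.008)^2 = 0.000064.
  gamma(0) = 2 * (1 + 0.000064) = 2 * 1.000064 = 2.000128, which rounds to 2.0001.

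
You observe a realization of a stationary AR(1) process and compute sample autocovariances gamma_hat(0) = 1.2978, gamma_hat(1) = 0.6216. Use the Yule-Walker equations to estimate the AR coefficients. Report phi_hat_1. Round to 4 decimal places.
\hat\phi_{1} = 0.4790

The Yule-Walker equations for an AR(p) process read, in matrix form,
  Gamma_p phi = r_p,   with   (Gamma_p)_{ij} = gamma(|i - j|),
                       (r_p)_i = gamma(i),   i,j = 1..p.
Substitute the sample gammas (Toeplitz matrix and right-hand side of size 1):
  Gamma_p = [[1.2978]]
  r_p     = [0.6216]
With p = 1 this is the single equation gamma(0) phi_1 = gamma(1):
  phi_hat_1 = gamma(1) / gamma(0) = 0.6216 / 1.2978 = 0.4790.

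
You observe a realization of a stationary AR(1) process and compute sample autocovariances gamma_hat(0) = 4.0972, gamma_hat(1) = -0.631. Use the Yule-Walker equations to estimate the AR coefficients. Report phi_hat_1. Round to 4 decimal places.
\hat\phi_{1} = -0.1540

The Yule-Walker equations for an AR(p) process read, in matrix form,
  Gamma_p phi = r_p,   with   (Gamma_p)_{ij} = gamma(|i - j|),
                       (r_p)_i = gamma(i),   i,j = 1..p.
Substitute the sample gammas (Toeplitz matrix and right-hand side of size 1):
  Gamma_p = [[4.0972]]
  r_p     = [-0.631]
With p = 1 this is the single equation gamma(0) phi_1 = gamma(1):
  phi_hat_1 = gamma(1) / gamma(0) = -0.631 / 4.0972 = -0.1540.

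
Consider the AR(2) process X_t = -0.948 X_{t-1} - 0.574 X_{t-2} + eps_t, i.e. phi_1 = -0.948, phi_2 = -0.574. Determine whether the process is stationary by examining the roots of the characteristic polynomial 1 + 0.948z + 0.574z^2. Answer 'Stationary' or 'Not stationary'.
\text{Stationary}

The AR(p) characteristic polynomial is P(z) = 1 + 0.948z + 0.574z^2.
Stationarity requires all roots to lie outside the unit circle, i.e. |z| > 1 for every root.
Set 1 + (0.948) z + (0.574) z^2 = 0, i.e. a z^2 + b z + c = 0 with a = 0.574, b = 0.948, c = 1.
Discriminant D = b^2 - 4ac = (0.948)^2 - 4*(0.574)*1 = 0.898704 - (2.296) = -1.397296.
D < 0, so the roots are the complex-conjugate pair z = (-b +/- i sqrt(-D)) / (2a) = -0.8258 +/- 1.0297i.
For a conjugate pair |z|^2 = z * conj(z) = (product of roots) = c/a = 1/(0.574) = 1.74216, so |z| = sqrt(1.74216) = 1.3199 for both roots.
Moduli of all roots: 1.3199, 1.3199.
All moduli strictly greater than 1? Yes.
Verdict: Stationary.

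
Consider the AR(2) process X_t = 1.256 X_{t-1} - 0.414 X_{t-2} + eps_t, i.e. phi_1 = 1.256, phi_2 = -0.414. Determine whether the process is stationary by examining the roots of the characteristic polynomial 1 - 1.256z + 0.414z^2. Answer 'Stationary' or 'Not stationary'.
\text{Stationary}

The AR(p) characteristic polynomial is P(z) = 1 - 1.256z + 0.414z^2.
Stationarity requires all roots to lie outside the unit circle, i.e. |z| > 1 for every root.
Set 1 + (-1.256) z + (0.414) z^2 = 0, i.e. a z^2 + b z + c = 0 with a = 0.414, b = -1.256, c = 1.
Discriminant D = b^2 - 4ac = (-1.256)^2 - 4*(0.414)*1 = 1.577536 - (1.656) = -0.078464.
D < 0, so the roots are the complex-conjugate pair z = (-b +/- i sqrt(-D)) / (2a) = 1.5169 +/- 0.3383i.
For a conjugate pair |z|^2 = z * conj(z) = (product of roots) = c/a = 1/(0.414) = 2.415459, so |z| = sqrt(2.415459) = 1.5542 for both roots.
Moduli of all roots: 1.5542, 1.5542.
All moduli strictly greater than 1? Yes.
Verdict: Stationary.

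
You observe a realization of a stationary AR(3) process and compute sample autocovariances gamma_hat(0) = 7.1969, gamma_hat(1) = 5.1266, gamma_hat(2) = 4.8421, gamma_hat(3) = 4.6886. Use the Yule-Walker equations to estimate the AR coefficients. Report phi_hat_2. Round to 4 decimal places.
\hat\phi_{2} = 0.2340

The Yule-Walker equations for an AR(p) process read, in matrix form,
  Gamma_p phi = r_p,   with   (Gamma_p)_{ij} = gamma(|i - j|),
                       (r_p)_i = gamma(i),   i,j = 1..p.
Substitute the sample gammas (Toeplitz matrix and right-hand side of size 3):
  Gamma_p = [[7.1969, 5.1266, 4.8421], [5.1266, 7.1969, 5.1266], [4.8421, 5.1266, 7.1969]]
  r_p     = [5.1266, 4.8421, 4.6886]
Written out (R1..R3):
  (R1) 7.1969 phi_1 + 5.1266 phi_2 + 4.8421 phi_3 = 5.1266
  (R2) 5.1266 phi_1 + 7.1969 phi_2 + 5.1266 phi_3 = 4.8421
  (R3) 4.8421 phi_1 + 5.1266 phi_2 + 7.1969 phi_3 = 4.6886
Gaussian elimination:
  R2 <- R2 - (5.1266/7.1969) R1 = R2 - (0.712334) R1:  3.545046 phi_2 + 1.677405 phi_3 = 1.190246
  R3 <- R3 - (4.8421/7.1969) R1 = R3 - (0.672804) R1:  1.677405 phi_2 + 3.939118 phi_3 = 1.239405
  R3 <- R3 - (1.677405/3.545046) R2 = R3 - (0.473169) R2:  3.145422 phi_3 = 0.676218
Back-substitution:
  phi_hat_3 = 0.676218 / 3.145422 = 0.214985
  phi_hat_2 = (1.190246 - (1.677405)(0.214985)) / 3.545046 = 0.234025
  phi_hat_1 = (5.1266 - (5.1266)(0.234025) - (4.8421)(0.214985)) / 7.1969 = 0.400988
So phi_hat = [0.4010, 0.2340, 0.2150].
Therefore phi_hat_2 = 0.2340.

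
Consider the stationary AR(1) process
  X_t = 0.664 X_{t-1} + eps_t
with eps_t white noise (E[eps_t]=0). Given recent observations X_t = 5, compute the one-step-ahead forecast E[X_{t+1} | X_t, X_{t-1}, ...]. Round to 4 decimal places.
E[X_{t+1} \mid \mathcal F_t] = 3.3200

For an AR(p) model X_t = c + sum_i phi_i X_{t-i} + eps_t, the
one-step-ahead conditional mean is
  E[X_{t+1} | X_t, ...] = c + sum_i phi_i X_{t+1-i}.
Substitute known values:
  E[X_{t+1} | ...] = (0.664) * (5)
                   = 3.3200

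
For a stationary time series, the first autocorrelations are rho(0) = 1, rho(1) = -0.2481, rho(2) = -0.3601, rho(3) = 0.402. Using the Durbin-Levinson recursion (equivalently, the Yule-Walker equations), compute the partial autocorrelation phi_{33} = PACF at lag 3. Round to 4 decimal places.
\phi_{33} = 0.2150

The PACF at lag k is phi_{kk}, the last component of the solution
to the Yule-Walker system G_k phi = r_k where
  (G_k)_{ij} = rho(|i - j|), (r_k)_i = rho(i), i,j = 1..k.
Equivalently, Durbin-Levinson gives phi_{kk} iteratively:
  phi_{11} = rho(1)
  phi_{kk} = [rho(k) - sum_{j=1..k-1} phi_{k-1,j} rho(k-j)]
            / [1 - sum_{j=1..k-1} phi_{k-1,j} rho(j)],
  phi_{k,j} = phi_{k-1,j} - phi_{kk} phi_{k-1,k-j},  j = 1..k-1.
Step k = 1:
  phi_11 = rho(1) = -0.2481.
Step k = 2:
  phi_22 = [rho(2) - phi_11 rho(1)] / [1 - phi_11 rho(1)] = [-0.3601 - (-0.2481)(-0.2481)] / [1 - (-0.2481)(-0.2481)]
         = -0.42165361 / 0.93844639 = -0.44931.
  Update: phi_21 = phi_11 - phi_22 phi_11 = -0.2481 - (-0.44931)(-0.2481) = -0.359574.
Step k = 3:
  phi_33 = [rho(3) - phi_21 rho(2) - phi_22 rho(1)] / [1 - phi_21 rho(1) - phi_22 rho(2)]
    numerator   = 0.402 - (-0.359574)(-0.3601) - (-0.44931)(-0.2481) = 0.16104357
    denominator = 1 - (-0.359574)(-0.2481) - (-0.44931)(-0.3601) = 0.74899309
  phi_33 = 0.16104357 / 0.74899309 = 0.215.
Therefore phi_{33} = 0.2150.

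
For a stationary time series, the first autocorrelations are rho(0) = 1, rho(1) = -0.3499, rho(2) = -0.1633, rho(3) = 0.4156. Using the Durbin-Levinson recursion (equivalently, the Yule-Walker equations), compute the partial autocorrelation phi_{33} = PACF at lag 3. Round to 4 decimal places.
\phi_{33} = 0.2880

The PACF at lag k is phi_{kk}, the last component of the solution
to the Yule-Walker system G_k phi = r_k where
  (G_k)_{ij} = rho(|i - j|), (r_k)_i = rho(i), i,j = 1..k.
Equivalently, Durbin-Levinson gives phi_{kk} iteratively:
  phi_{11} = rho(1)
  phi_{kk} = [rho(k) - sum_{j=1..k-1} phi_{k-1,j} rho(k-j)]
            / [1 - sum_{j=1..k-1} phi_{k-1,j} rho(j)],
  phi_{k,j} = phi_{k-1,j} - phi_{kk} phi_{k-1,k-j},  j = 1..k-1.
Step k = 1:
  phi_11 = rho(1) = -0.3499.
Step k = 2:
  phi_22 = [rho(2) - phi_11 rho(1)] / [1 - phi_11 rho(1)] = [-0.1633 - (-0.3499)(-0.3499)] / [1 - (-0.3499)(-0.3499)]
         = -0.28573001 / 0.87756999 = -0.325592.
  Update: phi_21 = phi_11 - phi_22 phi_11 = -0.3499 - (-0.325592)(-0.3499) = -0.463825.
Step k = 3:
  phi_33 = [rho(3) - phi_21 rho(2) - phi_22 rho(1)] / [1 - phi_21 rho(1) - phi_22 rho(2)]
    numerator   = 0.4156 - (-0.463825)(-0.1633) - (-0.325592)(-0.3499) = 0.22593268
    denominator = 1 - (-0.463825)(-0.3499) - (-0.325592)(-0.1633) = 0.78453851
  phi_33 = 0.22593268 / 0.78453851 = 0.288.
Therefore phi_{33} = 0.2880.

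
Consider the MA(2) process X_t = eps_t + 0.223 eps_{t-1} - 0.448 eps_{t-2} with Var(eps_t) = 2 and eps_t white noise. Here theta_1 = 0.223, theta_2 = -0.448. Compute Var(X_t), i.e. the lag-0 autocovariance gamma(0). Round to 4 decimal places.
\gamma(0) = 2.5009

For an MA(q) process X_t = eps_t + sum_i theta_i eps_{t-i} with
Var(eps_t) = sigma^2, the variance is
  gamma(0) = sigma^2 * (1 + sum_i theta_i^2).
  sum_i theta_i^2 = (0.223)^2 + (-0.448)^2 = 0.049729 + 0.200704 = 0.250433.
  gamma(0) = 2 * (1 + 0.250433) = 2 * 1.250433 = 2.500866, which rounds to 2.5009.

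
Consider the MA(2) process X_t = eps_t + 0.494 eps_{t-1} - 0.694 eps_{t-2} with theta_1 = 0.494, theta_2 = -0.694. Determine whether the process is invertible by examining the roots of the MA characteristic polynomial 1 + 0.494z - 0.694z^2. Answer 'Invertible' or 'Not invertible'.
\text{Not invertible}

The MA(q) characteristic polynomial is P(z) = 1 + 0.494z - 0.694z^2.
Invertibility requires all roots to lie outside the unit circle, i.e. |z| > 1 for every root.
Set 1 + (0.494) z + (-0.694) z^2 = 0, i.e. a z^2 + b z + c = 0 with a = -0.694, b = 0.494, c = 1.
Discriminant D = b^2 - 4ac = (0.494)^2 - 4*(-0.694)*1 = 0.244036 - (-2.776) = 3.020036.
D >= 0, so the roots are real: z = (-b +/- sqrt(D)) / (2a) = (-0.494 +/- 1.737825) / (-1.388).
  z_1 = (-0.494 + 1.737825) / (-1.388) = -0.8961,   |z_1| = 0.8961.
  z_2 = (-0.494 - 1.737825) / (-1.388) = 1.6079,   |z_2| = 1.6079.
Moduli of all roots: 0.8961, 1.6079.
All moduli strictly greater than 1? No.
Verdict: Not invertible.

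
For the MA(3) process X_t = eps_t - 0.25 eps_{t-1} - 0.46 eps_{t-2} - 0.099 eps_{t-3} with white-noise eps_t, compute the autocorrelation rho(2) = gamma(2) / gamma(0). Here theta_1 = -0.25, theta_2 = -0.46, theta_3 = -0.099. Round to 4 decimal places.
\rho(2) = -0.3390

For an MA(q) process with theta_0 = 1, the autocovariance is
  gamma(k) = sigma^2 * sum_{i=0..q-k} theta_i * theta_{i+k},
and rho(k) = gamma(k) / gamma(0). Sigma^2 cancels.
  numerator   = (1)*(-0.46) + (-0.25)*(-0.099) = -0.43525.
  denominator = (1)^2 + (-0.25)^2 + (-0.46)^2 + (-0.099)^2 = 1.283901.
  rho(2) = -0.43525 / 1.283901 = -0.3390.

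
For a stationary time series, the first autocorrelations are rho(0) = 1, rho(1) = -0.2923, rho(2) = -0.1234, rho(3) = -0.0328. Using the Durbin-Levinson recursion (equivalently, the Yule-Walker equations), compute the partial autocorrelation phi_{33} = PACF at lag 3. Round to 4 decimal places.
\phi_{33} = -0.1659

The PACF at lag k is phi_{kk}, the last component of the solution
to the Yule-Walker system G_k phi = r_k where
  (G_k)_{ij} = rho(|i - j|), (r_k)_i = rho(i), i,j = 1..k.
Equivalently, Durbin-Levinson gives phi_{kk} iteratively:
  phi_{11} = rho(1)
  phi_{kk} = [rho(k) - sum_{j=1..k-1} phi_{k-1,j} rho(k-j)]
            / [1 - sum_{j=1..k-1} phi_{k-1,j} rho(j)],
  phi_{k,j} = phi_{k-1,j} - phi_{kk} phi_{k-1,k-j},  j = 1..k-1.
Step k = 1:
  phi_11 = rho(1) = -0.2923.
Step k = 2:
  phi_22 = [rho(2) - phi_11 rho(1)] / [1 - phi_11 rho(1)] = [-0.1234 - (-0.2923)(-0.2923)] / [1 - (-0.2923)(-0.2923)]
         = -0.20883929 / 0.91456071 = -0.228349.
  Update: phi_21 = phi_11 - phi_22 phi_11 = -0.2923 - (-0.228349)(-0.2923) = -0.359046.
Step k = 3:
  phi_33 = [rho(3) - phi_21 rho(2) - phi_22 rho(1)] / [1 - phi_21 rho(1) - phi_22 rho(2)]
    numerator   = -0.0328 - (-0.359046)(-0.1234) - (-0.228349)(-0.2923) = -0.14385284
    denominator = 1 - (-0.359046)(-0.2923) - (-0.228349)(-0.1234) = 0.86687241
  phi_33 = -0.14385284 / 0.86687241 = -0.1659.
Therefore phi_{33} = -0.1659.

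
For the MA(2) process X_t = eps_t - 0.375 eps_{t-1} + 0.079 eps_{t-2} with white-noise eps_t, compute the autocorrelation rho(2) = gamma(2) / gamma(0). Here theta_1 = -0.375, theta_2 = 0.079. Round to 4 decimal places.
\rho(2) = 0.0689

For an MA(q) process with theta_0 = 1, the autocovariance is
  gamma(k) = sigma^2 * sum_{i=0..q-k} theta_i * theta_{i+k},
and rho(k) = gamma(k) / gamma(0). Sigma^2 cancels.
  numerator   = (1)*(0.079) = 0.079.
  denominator = (1)^2 + (-0.375)^2 + (0.079)^2 = 1.146866.
  rho(2) = 0.079 / 1.146866 = 0.0689.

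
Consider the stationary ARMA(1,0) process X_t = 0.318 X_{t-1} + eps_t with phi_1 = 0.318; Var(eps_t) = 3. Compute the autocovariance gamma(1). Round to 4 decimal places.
\gamma(1) = 1.0613

Multiply the model equation by X_{t-k} and take expectations. With theta_0 = psi_0 = 1 and psi_j the MA(infinity) weights, this gives
  gamma(k) - sum_i phi_i gamma(k-i) = c_k,
  c_k = sigma^2 * sum_{j=k..q} theta_j psi_{j-k}   (c_k = 0 for k > q),
using gamma(-m) = gamma(m).
Pure AR (q = 0): c_0 = sigma^2 = 3, c_k = 0 for k >= 1.
Equations for k = 0 and k = 1 (AR order 1):
  gamma(0) = phi_1 gamma(1) + c_0
  gamma(1) = phi_1 gamma(0) + c_1
Substituting the second into the first: gamma(0) (1 - phi_1^2) = c_0 + phi_1 c_1, so
  gamma(0) = c_0 / (1 - phi_1^2) = 3 / (1 - (0.318)^2) = 3 / 0.898876 = 3.337502.
  gamma(1) = phi_1 gamma(0) = (0.318)(3.337502) = 1.061325.
Therefore gamma(1) = 1.0613 (to 4 decimal places).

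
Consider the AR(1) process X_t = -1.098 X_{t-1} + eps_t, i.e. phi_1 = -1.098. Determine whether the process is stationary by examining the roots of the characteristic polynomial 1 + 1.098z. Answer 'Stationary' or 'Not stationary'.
\text{Not stationary}

The AR(p) characteristic polynomial is P(z) = 1 + 1.098z.
Stationarity requires all roots to lie outside the unit circle, i.e. |z| > 1 for every root.
This is linear in z: 1 + (1.098) z = 0  =>  z = -1/(1.098) = -0.910747,  |z| = 0.910747.
Moduli of all roots: 0.9107.
All moduli strictly greater than 1? No.
Verdict: Not stationary.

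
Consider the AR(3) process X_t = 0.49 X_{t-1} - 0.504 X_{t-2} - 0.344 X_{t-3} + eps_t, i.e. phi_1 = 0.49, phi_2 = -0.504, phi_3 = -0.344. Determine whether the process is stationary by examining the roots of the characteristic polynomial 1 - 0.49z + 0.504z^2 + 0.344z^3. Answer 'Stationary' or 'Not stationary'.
\text{Stationary}

The AR(p) characteristic polynomial is P(z) = 1 - 0.49z + 0.504z^2 + 0.344z^3.
Stationarity requires all roots to lie outside the unit circle, i.e. |z| > 1 for every root.
Degree 3: look for a simple real root z0 first, then factor out (1 - z/z0) and solve the remaining quadratic.
Testing z0 = -2.5: P(-2.5) = 1 + (-0.49)(-2.5) + (0.504)(-2.5)^2 + (0.344)(-2.5)^3
  = 1 + (1.225) + (3.15) + (-5.375) = 0.  So z_0 = -2.5 is a root, |z_0| = 2.5.
Divide out the factor (1 + 0.4 z) = (1 - z/z0) (since 1/z0 = -0.4):
  P(z) = (1 + 0.4 z)(1 + (-0.89) z + (0.86) z^2)
  [check: z-coef -0.89 - (-0.4) = -0.49; z^2-coef 0.86 - (-0.4)(-0.89) = 0.504; z^3-coef -(-0.4)(0.86) = 0.344.]
Remaining roots from the quadratic factor 1 + (-0.89) z + (0.86) z^2:
  Set 1 + (-0.89) z + (0.86) z^2 = 0, i.e. a z^2 + b z + c = 0 with a = 0.86, b = -0.89, c = 1.
  Discriminant D = b^2 - 4ac = (-0.89)^2 - 4*(0.86)*1 = 0.7921 - (3.44) = -2.6479.
  D < 0, so the roots are the complex-conjugate pair z = (-b +/- i sqrt(-D)) / (2a) = 0.5174 +/- 0.9461i.
  For a conjugate pair |z|^2 = z * conj(z) = (product of roots) = c/a = 1/(0.86) = 1.162791, so |z| = sqrt(1.162791) = 1.0783 for both roots.
Moduli of all roots: 2.5000, 1.0783, 1.0783.
All moduli strictly greater than 1? Yes.
Verdict: Stationary.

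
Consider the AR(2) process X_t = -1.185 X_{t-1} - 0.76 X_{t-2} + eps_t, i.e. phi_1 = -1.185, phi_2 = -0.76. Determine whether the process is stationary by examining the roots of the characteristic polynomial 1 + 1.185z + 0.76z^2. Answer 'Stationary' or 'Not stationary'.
\text{Stationary}

The AR(p) characteristic polynomial is P(z) = 1 + 1.185z + 0.76z^2.
Stationarity requires all roots to lie outside the unit circle, i.e. |z| > 1 for every root.
Set 1 + (1.185) z + (0.76) z^2 = 0, i.e. a z^2 + b z + c = 0 with a = 0.76, b = 1.185, c = 1.
Discriminant D = b^2 - 4ac = (1.185)^2 - 4*(0.76)*1 = 1.404225 - (3.04) = -1.635775.
D < 0, so the roots are the complex-conjugate pair z = (-b +/- i sqrt(-D)) / (2a) = -0.7796 +/- 0.8414i.
For a conjugate pair |z|^2 = z * conj(z) = (product of roots) = c/a = 1/(0.76) = 1.315789, so |z| = sqrt(1.315789) = 1.1471 for both roots.
Moduli of all roots: 1.1471, 1.1471.
All moduli strictly greater than 1? Yes.
Verdict: Stationary.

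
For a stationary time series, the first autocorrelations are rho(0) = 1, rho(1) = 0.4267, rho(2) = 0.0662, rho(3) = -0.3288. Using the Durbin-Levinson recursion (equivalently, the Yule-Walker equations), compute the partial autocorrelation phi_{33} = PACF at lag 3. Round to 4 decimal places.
\phi_{33} = -0.3750

The PACF at lag k is phi_{kk}, the last component of the solution
to the Yule-Walker system G_k phi = r_k where
  (G_k)_{ij} = rho(|i - j|), (r_k)_i = rho(i), i,j = 1..k.
Equivalently, Durbin-Levinson gives phi_{kk} iteratively:
  phi_{11} = rho(1)
  phi_{kk} = [rho(k) - sum_{j=1..k-1} phi_{k-1,j} rho(k-j)]
            / [1 - sum_{j=1..k-1} phi_{k-1,j} rho(j)],
  phi_{k,j} = phi_{k-1,j} - phi_{kk} phi_{k-1,k-j},  j = 1..k-1.
Step k = 1:
  phi_11 = rho(1) = 0.4267.
Step k = 2:
  phi_22 = [rho(2) - phi_11 rho(1)] / [1 - phi_11 rho(1)] = [0.0662 - (0.4267)(0.4267)] / [1 - (0.4267)(0.4267)]
         = -0.11587289 / 0.81792711 = -0.141667.
  Update: phi_21 = phi_11 - phi_22 phi_11 = 0.4267 - (-0.141667)(0.4267) = 0.487149.
Step k = 3:
  phi_33 = [rho(3) - phi_21 rho(2) - phi_22 rho(1)] / [1 - phi_21 rho(1) - phi_22 rho(2)]
    numerator   = -0.3288 - (0.487149)(0.0662) - (-0.141667)(0.4267) = -0.30060017
    denominator = 1 - (0.487149)(0.4267) - (-0.141667)(0.0662) = 0.8015118
  phi_33 = -0.30060017 / 0.8015118 = -0.375.
Therefore phi_{33} = -0.3750.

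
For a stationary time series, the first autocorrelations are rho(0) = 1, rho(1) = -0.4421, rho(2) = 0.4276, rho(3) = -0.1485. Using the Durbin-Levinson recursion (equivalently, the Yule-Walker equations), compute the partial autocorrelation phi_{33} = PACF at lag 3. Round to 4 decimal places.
\phi_{33} = 0.1540

The PACF at lag k is phi_{kk}, the last component of the solution
to the Yule-Walker system G_k phi = r_k where
  (G_k)_{ij} = rho(|i - j|), (r_k)_i = rho(i), i,j = 1..k.
Equivalently, Durbin-Levinson gives phi_{kk} iteratively:
  phi_{11} = rho(1)
  phi_{kk} = [rho(k) - sum_{j=1..k-1} phi_{k-1,j} rho(k-j)]
            / [1 - sum_{j=1..k-1} phi_{k-1,j} rho(j)],
  phi_{k,j} = phi_{k-1,j} - phi_{kk} phi_{k-1,k-j},  j = 1..k-1.
Step k = 1:
  phi_11 = rho(1) = -0.4421.
Step k = 2:
  phi_22 = [rho(2) - phi_11 rho(1)] / [1 - phi_11 rho(1)] = [0.4276 - (-0.4421)(-0.4421)] / [1 - (-0.4421)(-0.4421)]
         = 0.23214759 / 0.80454759 = 0.288544.
  Update: phi_21 = phi_11 - phi_22 phi_11 = -0.4421 - (0.288544)(-0.4421) = -0.314535.
Step k = 3:
  phi_33 = [rho(3) - phi_21 rho(2) - phi_22 rho(1)] / [1 - phi_21 rho(1) - phi_22 rho(2)]
    numerator   = -0.1485 - (-0.314535)(0.4276) - (0.288544)(-0.4421) = 0.11356041
    denominator = 1 - (-0.314535)(-0.4421) - (0.288544)(0.4276) = 0.73756274
  phi_33 = 0.11356041 / 0.73756274 = 0.154.
Therefore phi_{33} = 0.1540.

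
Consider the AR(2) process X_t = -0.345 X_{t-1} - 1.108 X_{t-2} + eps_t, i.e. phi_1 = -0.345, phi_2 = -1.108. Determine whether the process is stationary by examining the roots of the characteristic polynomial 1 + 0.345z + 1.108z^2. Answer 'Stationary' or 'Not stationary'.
\text{Not stationary}

The AR(p) characteristic polynomial is P(z) = 1 + 0.345z + 1.108z^2.
Stationarity requires all roots to lie outside the unit circle, i.e. |z| > 1 for every root.
Set 1 + (0.345) z + (1.108) z^2 = 0, i.e. a z^2 + b z + c = 0 with a = 1.108, b = 0.345, c = 1.
Discriminant D = b^2 - 4ac = (0.345)^2 - 4*(1.108)*1 = 0.119025 - (4.432) = -4.312975.
D < 0, so the roots are the complex-conjugate pair z = (-b +/- i sqrt(-D)) / (2a) = -0.1557 +/- 0.9372i.
For a conjugate pair |z|^2 = z * conj(z) = (product of roots) = c/a = 1/(1.108) = 0.902527, so |z| = sqrt(0.902527) = 0.95 for both roots.
Moduli of all roots: 0.9500, 0.9500.
All moduli strictly greater than 1? No.
Verdict: Not stationary.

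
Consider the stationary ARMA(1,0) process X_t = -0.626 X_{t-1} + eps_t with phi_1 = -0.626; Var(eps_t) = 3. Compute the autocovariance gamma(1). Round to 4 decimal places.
\gamma(1) = -3.0882

Multiply the model equation by X_{t-k} and take expectations. With theta_0 = psi_0 = 1 and psi_j the MA(infinity) weights, this gives
  gamma(k) - sum_i phi_i gamma(k-i) = c_k,
  c_k = sigma^2 * sum_{j=k..q} theta_j psi_{j-k}   (c_k = 0 for k > q),
using gamma(-m) = gamma(m).
Pure AR (q = 0): c_0 = sigma^2 = 3, c_k = 0 for k >= 1.
Equations for k = 0 and k = 1 (AR order 1):
  gamma(0) = phi_1 gamma(1) + c_0
  gamma(1) = phi_1 gamma(0) + c_1
Substituting the second into the first: gamma(0) (1 - phi_1^2) = c_0 + phi_1 c_1, so
  gamma(0) = c_0 / (1 - phi_1^2) = 3 / (1 - (-0.626)^2) = 3 / 0.608124 = 4.933204.
  gamma(1) = phi_1 gamma(0) = (-0.626)(4.933204) = -3.088186.
Therefore gamma(1) = -3.0882 (to 4 decimal places).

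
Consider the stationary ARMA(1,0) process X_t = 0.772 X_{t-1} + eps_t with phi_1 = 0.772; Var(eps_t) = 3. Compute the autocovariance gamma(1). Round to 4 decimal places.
\gamma(1) = 5.7324

Multiply the model equation by X_{t-k} and take expectations. With theta_0 = psi_0 = 1 and psi_j the MA(infinity) weights, this gives
  gamma(k) - sum_i phi_i gamma(k-i) = c_k,
  c_k = sigma^2 * sum_{j=k..q} theta_j psi_{j-k}   (c_k = 0 for k > q),
using gamma(-m) = gamma(m).
Pure AR (q = 0): c_0 = sigma^2 = 3, c_k = 0 for k >= 1.
Equations for k = 0 and k = 1 (AR order 1):
  gamma(0) = phi_1 gamma(1) + c_0
  gamma(1) = phi_1 gamma(0) + c_1
Substituting the second into the first: gamma(0) (1 - phi_1^2) = c_0 + phi_1 c_1, so
  gamma(0) = c_0 / (1 - phi_1^2) = 3 / (1 - (0.772)^2) = 3 / 0.404016 = 7.425448.
  gamma(1) = phi_1 gamma(0) = (0.772)(7.425448) = 5.732446.
Therefore gamma(1) = 5.7324 (to 4 decimal places).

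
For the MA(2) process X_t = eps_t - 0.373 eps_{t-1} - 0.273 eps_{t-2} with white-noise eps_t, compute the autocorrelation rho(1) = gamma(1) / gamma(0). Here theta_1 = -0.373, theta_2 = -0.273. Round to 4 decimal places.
\rho(1) = -0.2234

For an MA(q) process with theta_0 = 1, the autocovariance is
  gamma(k) = sigma^2 * sum_{i=0..q-k} theta_i * theta_{i+k},
and rho(k) = gamma(k) / gamma(0). Sigma^2 cancels.
  numerator   = (1)*(-0.373) + (-0.373)*(-0.273) = -0.271171.
  denominator = (1)^2 + (-0.373)^2 + (-0.273)^2 = 1.213658.
  rho(1) = -0.271171 / 1.213658 = -0.2234.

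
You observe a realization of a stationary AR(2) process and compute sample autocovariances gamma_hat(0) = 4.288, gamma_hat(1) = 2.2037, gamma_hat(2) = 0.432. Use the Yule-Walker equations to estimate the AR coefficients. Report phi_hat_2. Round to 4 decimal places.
\hat\phi_{2} = -0.2220

The Yule-Walker equations for an AR(p) process read, in matrix form,
  Gamma_p phi = r_p,   with   (Gamma_p)_{ij} = gamma(|i - j|),
                       (r_p)_i = gamma(i),   i,j = 1..p.
Substitute the sample gammas (Toeplitz matrix and right-hand side of size 2):
  Gamma_p = [[4.288, 2.2037], [2.2037, 4.288]]
  r_p     = [2.2037, 0.432]
Written out:
  4.288 phi_1 + 2.2037 phi_2 = 2.2037
  2.2037 phi_1 + 4.288 phi_2 = 0.432
Solve by Cramer's rule:
  det = gamma(0)^2 - gamma(1)^2 = (4.288)^2 - (2.2037)^2 = 18.386944 - 4.85629369 = 13.53065031
  phi_hat_1 = [gamma(1) gamma(0) - gamma(1) gamma(2)] / det = [(2.2037)(4.288) - (2.2037)(0.432)] / 13.53065031 = 8.4974672 / 13.53065031 = 0.628
  phi_hat_2 = [gamma(0) gamma(2) - gamma(1)^2] / det = [(4.288)(0.432) - (2.2037)^2] / 13.53065031 = -3.00387769 / 13.53065031 = -0.222
So phi_hat = [0.6280, -0.2220].
Therefore phi_hat_2 = -0.2220.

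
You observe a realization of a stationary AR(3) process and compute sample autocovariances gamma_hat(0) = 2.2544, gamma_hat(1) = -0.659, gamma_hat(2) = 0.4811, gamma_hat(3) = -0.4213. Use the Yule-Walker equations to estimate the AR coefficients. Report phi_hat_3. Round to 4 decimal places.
\hat\phi_{3} = -0.1030

The Yule-Walker equations for an AR(p) process read, in matrix form,
  Gamma_p phi = r_p,   with   (Gamma_p)_{ij} = gamma(|i - j|),
                       (r_p)_i = gamma(i),   i,j = 1..p.
Substitute the sample gammas (Toeplitz matrix and right-hand side of size 3):
  Gamma_p = [[2.2544, -0.659, 0.4811], [-0.659, 2.2544, -0.659], [0.4811, -0.659, 2.2544]]
  r_p     = [-0.659, 0.4811, -0.4213]
Written out (R1..R3):
  (R1) 2.2544 phi_1 - 0.659 phi_2 + 0.4811 phi_3 = -0.659
  (R2) -0.659 phi_1 + 2.2544 phi_2 - 0.659 phi_3 = 0.4811
  (R3) 0.4811 phi_1 - 0.659 phi_2 + 2.2544 phi_3 = -0.4213
Gaussian elimination:
  R2 <- R2 - (-0.659/2.2544) R1 = R2 - (-0.292317) R1:  2.061763 phi_2 - 0.518366 phi_3 = 0.288463
  R3 <- R3 - (0.4811/2.2544) R1 = R3 - (0.213405) R1:  -0.518366 phi_2 + 2.151731 phi_3 = -0.280666
  R3 <- R3 - (-0.518366/2.061763) R2 = R3 - (-0.251419) R2:  2.021404 phi_3 = -0.208141
Back-substitution:
  phi_hat_3 = -0.208141 / 2.021404 = -0.102969
  phi_hat_2 = (0.288463 - (-0.518366)(-0.102969)) / 2.061763 = 0.114023
  phi_hat_1 = (-0.659 - (-0.659)(0.114023) - (0.4811)(-0.102969)) / 2.2544 = -0.237012
So phi_hat = [-0.2370, 0.1140, -0.1030].
Therefore phi_hat_3 = -0.1030.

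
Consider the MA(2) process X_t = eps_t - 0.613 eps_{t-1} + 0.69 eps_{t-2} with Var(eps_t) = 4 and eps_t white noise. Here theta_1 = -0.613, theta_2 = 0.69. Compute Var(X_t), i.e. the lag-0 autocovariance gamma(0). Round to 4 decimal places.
\gamma(0) = 7.4075

For an MA(q) process X_t = eps_t + sum_i theta_i eps_{t-i} with
Var(eps_t) = sigma^2, the variance is
  gamma(0) = sigma^2 * (1 + sum_i theta_i^2).
  sum_i theta_i^2 = (-0.613)^2 + (0.69)^2 = 0.375769 + 0.4761 = 0.851869.
  gamma(0) = 4 * (1 + 0.851869) = 4 * 1.851869 = 7.407476, which rounds to 7.4075.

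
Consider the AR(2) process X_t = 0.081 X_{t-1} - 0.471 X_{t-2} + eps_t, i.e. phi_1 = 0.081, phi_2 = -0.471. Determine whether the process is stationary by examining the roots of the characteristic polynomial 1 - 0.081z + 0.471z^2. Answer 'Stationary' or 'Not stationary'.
\text{Stationary}

The AR(p) characteristic polynomial is P(z) = 1 - 0.081z + 0.471z^2.
Stationarity requires all roots to lie outside the unit circle, i.e. |z| > 1 for every root.
Set 1 + (-0.081) z + (0.471) z^2 = 0, i.e. a z^2 + b z + c = 0 with a = 0.471, b = -0.081, c = 1.
Discriminant D = b^2 - 4ac = (-0.081)^2 - 4*(0.471)*1 = 0.006561 - (1.884) = -1.877439.
D < 0, so the roots are the complex-conjugate pair z = (-b +/- i sqrt(-D)) / (2a) = 0.086 +/- 1.4546i.
For a conjugate pair |z|^2 = z * conj(z) = (product of roots) = c/a = 1/(0.471) = 2.123142, so |z| = sqrt(2.123142) = 1.4571 for both roots.
Moduli of all roots: 1.4571, 1.4571.
All moduli strictly greater than 1? Yes.
Verdict: Stationary.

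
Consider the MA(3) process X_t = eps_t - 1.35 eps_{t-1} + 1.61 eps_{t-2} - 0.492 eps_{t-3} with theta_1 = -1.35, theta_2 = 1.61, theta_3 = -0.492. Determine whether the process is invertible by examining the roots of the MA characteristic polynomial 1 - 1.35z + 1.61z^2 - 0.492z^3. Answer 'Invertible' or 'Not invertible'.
\text{Not invertible}

The MA(q) characteristic polynomial is P(z) = 1 - 1.35z + 1.61z^2 - 0.492z^3.
Invertibility requires all roots to lie outside the unit circle, i.e. |z| > 1 for every root.
Degree 3: look for a simple real root z0 first, then factor out (1 - z/z0) and solve the remaining quadratic.
Testing z0 = 2.5: P(2.5) = 1 + (-1.35)(2.5) + (1.61)(2.5)^2 + (-0.492)(2.5)^3
  = 1 + (-3.375) + (10.0625) + (-7.6875) = 0.  So z_0 = 2.5 is a root, |z_0| = 2.5.
Divide out the factor (1 - 0.4 z) = (1 - z/z0) (since 1/z0 = 0.4):
  P(z) = (1 - 0.4 z)(1 + (-0.95) z + (1.23) z^2)
  [check: z-coef -0.95 - (0.4) = -1.35; z^2-coef 1.23 - (0.4)(-0.95) = 1.61; z^3-coef -(0.4)(1.23) = -0.492.]
Remaining roots from the quadratic factor 1 + (-0.95) z + (1.23) z^2:
  Set 1 + (-0.95) z + (1.23) z^2 = 0, i.e. a z^2 + b z + c = 0 with a = 1.23, b = -0.95, c = 1.
  Discriminant D = b^2 - 4ac = (-0.95)^2 - 4*(1.23)*1 = 0.9025 - (4.92) = -4.0175.
  D < 0, so the roots are the complex-conjugate pair z = (-b +/- i sqrt(-D)) / (2a) = 0.3862 +/- 0.8148i.
  For a conjugate pair |z|^2 = z * conj(z) = (product of roots) = c/a = 1/(1.23) = 0.813008, so |z| = sqrt(0.813008) = 0.9017 for both roots.
Moduli of all roots: 2.5000, 0.9017, 0.9017.
All moduli strictly greater than 1? No.
Verdict: Not invertible.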